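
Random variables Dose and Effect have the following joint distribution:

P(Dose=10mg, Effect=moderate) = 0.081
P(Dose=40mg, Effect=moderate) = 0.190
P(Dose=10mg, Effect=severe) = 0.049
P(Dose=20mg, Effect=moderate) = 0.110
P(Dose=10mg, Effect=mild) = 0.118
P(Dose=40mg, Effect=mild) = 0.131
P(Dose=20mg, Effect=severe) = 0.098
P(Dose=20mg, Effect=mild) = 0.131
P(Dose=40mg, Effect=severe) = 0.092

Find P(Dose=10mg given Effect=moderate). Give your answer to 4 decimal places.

P(Effect=moderate) = 0.081 + 0.110 + 0.190 = 0.381.
P(Dose=10mg | Effect=moderate) = 0.081/0.381 = 0.2126.

0.2126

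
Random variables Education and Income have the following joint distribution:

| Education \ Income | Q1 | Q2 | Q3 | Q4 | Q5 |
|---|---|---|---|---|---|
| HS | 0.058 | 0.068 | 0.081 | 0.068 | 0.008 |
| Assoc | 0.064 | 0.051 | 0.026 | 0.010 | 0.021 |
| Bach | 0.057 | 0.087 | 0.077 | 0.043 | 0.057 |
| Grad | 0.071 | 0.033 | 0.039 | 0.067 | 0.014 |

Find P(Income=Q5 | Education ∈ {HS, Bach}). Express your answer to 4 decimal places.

0.1076

P(Education=HS) = 0.058 + 0.068 + 0.081 + 0.068 + 0.008 = 0.283.
P(Education=Bach) = 0.057 + 0.087 + 0.077 + 0.043 + 0.057 = 0.321.
P(Education ∈ {HS, Bach}) = 0.283 + 0.321 = 0.604; P(Income=Q5, Education ∈ {HS, Bach}) = 0.008 + 0.057 = 0.065.
P(Income=Q5 | Education ∈ {HS, Bach}) = 0.065/0.604 = 0.1076.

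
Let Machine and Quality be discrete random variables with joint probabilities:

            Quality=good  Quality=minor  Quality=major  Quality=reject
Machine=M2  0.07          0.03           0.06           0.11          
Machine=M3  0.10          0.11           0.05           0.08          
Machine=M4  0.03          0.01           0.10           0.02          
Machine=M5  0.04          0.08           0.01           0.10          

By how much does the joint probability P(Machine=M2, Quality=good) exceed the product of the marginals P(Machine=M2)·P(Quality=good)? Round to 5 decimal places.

P(Machine=M2) = 0.07 + 0.03 + 0.06 + 0.11 = 0.27.
P(Quality=good) = 0.07 + 0.10 + 0.03 + 0.04 = 0.24.
P(Machine=M2, Quality=good) − P(Machine=M2)P(Quality=good) = 0.07 − 0.27×0.24 = 0.00520.

0.00520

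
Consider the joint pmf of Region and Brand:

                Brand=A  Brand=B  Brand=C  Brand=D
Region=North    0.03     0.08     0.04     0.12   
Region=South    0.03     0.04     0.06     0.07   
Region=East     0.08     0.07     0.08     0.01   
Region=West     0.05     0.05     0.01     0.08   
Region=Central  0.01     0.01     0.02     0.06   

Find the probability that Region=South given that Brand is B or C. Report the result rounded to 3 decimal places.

0.217

P(Brand=B) = 0.08 + 0.04 + 0.07 + 0.05 + 0.01 = 0.25.
P(Brand=C) = 0.04 + 0.06 + 0.08 + 0.01 + 0.02 = 0.21.
P(Brand ∈ {B, C}) = 0.25 + 0.21 = 0.46; P(Region=South, Brand ∈ {B, C}) = 0.04 + 0.06 = 0.10.
P(Region=South | Brand ∈ {B, C}) = 0.10/0.46 = 0.217.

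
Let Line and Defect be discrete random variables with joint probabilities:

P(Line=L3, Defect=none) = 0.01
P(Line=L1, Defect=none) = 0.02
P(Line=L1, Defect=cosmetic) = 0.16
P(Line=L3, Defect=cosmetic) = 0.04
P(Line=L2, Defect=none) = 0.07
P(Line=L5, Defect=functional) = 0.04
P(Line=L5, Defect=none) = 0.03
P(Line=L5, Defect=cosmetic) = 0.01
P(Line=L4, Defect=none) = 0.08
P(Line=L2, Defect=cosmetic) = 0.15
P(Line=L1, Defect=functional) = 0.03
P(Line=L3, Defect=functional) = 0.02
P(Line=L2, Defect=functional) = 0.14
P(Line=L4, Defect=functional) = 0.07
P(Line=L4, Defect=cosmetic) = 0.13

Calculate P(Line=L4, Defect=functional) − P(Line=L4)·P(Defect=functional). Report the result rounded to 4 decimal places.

-0.0140

P(Line=L4) = 0.08 + 0.13 + 0.07 = 0.28.
P(Defect=functional) = 0.03 + 0.14 + 0.02 + 0.07 + 0.04 = 0.30.
P(Line=L4, Defect=functional) − P(Line=L4)P(Defect=functional) = 0.07 − 0.28×0.30 = -0.0140.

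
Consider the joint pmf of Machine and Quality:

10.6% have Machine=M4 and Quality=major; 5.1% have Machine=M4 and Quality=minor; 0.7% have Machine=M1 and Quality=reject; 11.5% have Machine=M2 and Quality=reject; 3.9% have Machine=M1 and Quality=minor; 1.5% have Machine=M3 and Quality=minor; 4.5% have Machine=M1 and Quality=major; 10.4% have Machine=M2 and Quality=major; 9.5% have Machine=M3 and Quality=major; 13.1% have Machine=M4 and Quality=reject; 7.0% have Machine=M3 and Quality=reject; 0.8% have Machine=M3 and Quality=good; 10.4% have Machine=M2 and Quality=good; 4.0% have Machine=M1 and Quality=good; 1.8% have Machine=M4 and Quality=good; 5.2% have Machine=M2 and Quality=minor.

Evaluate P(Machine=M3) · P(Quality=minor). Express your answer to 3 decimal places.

0.030

P(Machine=M3) = 0.008 + 0.015 + 0.095 + 0.070 = 0.188.
P(Quality=minor) = 0.039 + 0.052 + 0.015 + 0.051 = 0.157.
Product: 0.188 × 0.157 = 0.030.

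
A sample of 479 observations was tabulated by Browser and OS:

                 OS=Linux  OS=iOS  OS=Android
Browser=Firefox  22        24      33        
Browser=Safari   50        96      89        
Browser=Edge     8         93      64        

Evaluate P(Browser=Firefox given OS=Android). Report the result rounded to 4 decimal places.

Total with OS=Android: 33 + 89 + 64 = 186.
P(Browser=Firefox | OS=Android) = 33/186 = 0.1774.

0.1774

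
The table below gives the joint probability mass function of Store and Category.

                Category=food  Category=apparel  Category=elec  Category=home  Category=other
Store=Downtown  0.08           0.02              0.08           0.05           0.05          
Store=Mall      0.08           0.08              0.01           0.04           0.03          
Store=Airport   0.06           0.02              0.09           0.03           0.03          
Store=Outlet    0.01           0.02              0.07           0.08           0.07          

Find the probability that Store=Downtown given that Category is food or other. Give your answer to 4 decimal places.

0.3171

P(Category=food) = 0.08 + 0.08 + 0.06 + 0.01 = 0.23.
P(Category=other) = 0.05 + 0.03 + 0.03 + 0.07 = 0.18.
P(Category ∈ {food, other}) = 0.23 + 0.18 = 0.41; P(Store=Downtown, Category ∈ {food, other}) = 0.08 + 0.05 = 0.13.
P(Store=Downtown | Category ∈ {food, other}) = 0.13/0.41 = 0.3171.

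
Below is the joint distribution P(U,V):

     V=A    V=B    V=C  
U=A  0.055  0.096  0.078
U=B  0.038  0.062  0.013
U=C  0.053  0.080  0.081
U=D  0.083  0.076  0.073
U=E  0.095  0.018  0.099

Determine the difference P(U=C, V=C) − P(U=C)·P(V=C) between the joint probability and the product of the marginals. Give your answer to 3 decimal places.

P(U=C) = 0.053 + 0.080 + 0.081 = 0.214.
P(V=C) = 0.078 + 0.013 + 0.081 + 0.073 + 0.099 = 0.344.
P(U=C, V=C) − P(U=C)P(V=C) = 0.081 − 0.214×0.344 = 0.007.

0.007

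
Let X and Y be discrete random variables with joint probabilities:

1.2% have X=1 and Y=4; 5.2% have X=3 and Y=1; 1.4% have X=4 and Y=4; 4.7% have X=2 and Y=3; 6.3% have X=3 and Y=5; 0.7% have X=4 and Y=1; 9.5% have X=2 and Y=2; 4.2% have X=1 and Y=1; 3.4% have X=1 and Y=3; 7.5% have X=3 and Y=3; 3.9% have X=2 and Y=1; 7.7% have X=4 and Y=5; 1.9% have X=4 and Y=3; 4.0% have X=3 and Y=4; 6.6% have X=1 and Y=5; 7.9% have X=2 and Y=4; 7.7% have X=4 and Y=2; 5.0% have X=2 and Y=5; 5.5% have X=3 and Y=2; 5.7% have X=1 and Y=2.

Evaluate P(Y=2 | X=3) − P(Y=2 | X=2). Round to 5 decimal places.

-0.11347

P(X=3) = 0.052 + 0.055 + 0.075 + 0.040 + 0.063 = 0.285; P(Y=2 | X=3) = 0.055/0.285 = 0.192982.
P(X=2) = 0.039 + 0.095 + 0.047 + 0.079 + 0.050 = 0.310; P(Y=2 | X=2) = 0.095/0.310 = 0.306452.
Difference = -0.11347.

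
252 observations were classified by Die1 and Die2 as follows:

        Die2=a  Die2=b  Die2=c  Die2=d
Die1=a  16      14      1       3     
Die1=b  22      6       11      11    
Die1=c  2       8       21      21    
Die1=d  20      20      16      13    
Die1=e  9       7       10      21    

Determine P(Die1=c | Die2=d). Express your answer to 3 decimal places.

0.304

Total with Die2=d: 3 + 11 + 21 + 13 + 21 = 69.
P(Die1=c | Die2=d) = 21/69 = 0.304.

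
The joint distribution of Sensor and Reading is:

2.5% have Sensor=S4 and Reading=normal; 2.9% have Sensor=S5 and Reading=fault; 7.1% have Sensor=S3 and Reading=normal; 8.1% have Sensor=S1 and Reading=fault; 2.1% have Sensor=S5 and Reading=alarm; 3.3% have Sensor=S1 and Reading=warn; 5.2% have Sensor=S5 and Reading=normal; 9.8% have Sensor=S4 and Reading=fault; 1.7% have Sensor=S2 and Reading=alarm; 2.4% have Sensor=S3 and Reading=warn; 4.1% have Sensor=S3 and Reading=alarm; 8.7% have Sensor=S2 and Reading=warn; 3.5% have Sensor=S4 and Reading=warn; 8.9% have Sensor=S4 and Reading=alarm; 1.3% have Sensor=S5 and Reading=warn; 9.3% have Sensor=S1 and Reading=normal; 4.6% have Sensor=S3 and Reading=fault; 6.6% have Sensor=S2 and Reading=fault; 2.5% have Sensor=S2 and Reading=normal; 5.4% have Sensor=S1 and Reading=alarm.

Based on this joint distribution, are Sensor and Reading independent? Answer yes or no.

no

P(Sensor=S2) = 0.195 and P(Reading=warn) = 0.192, so their product is 0.03744, but P(Sensor=S2, Reading=warn) = 0.087. Since these differ, Sensor and Reading are not independent.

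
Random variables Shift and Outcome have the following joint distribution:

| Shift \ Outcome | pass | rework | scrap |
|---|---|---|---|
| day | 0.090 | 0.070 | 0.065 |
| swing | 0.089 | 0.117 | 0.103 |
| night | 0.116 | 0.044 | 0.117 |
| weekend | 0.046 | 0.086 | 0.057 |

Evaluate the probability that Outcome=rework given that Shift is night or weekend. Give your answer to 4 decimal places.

0.2790

P(Shift=night) = 0.116 + 0.044 + 0.117 = 0.277.
P(Shift=weekend) = 0.046 + 0.086 + 0.057 = 0.189.
P(Shift ∈ {night, weekend}) = 0.277 + 0.189 = 0.466; P(Outcome=rework, Shift ∈ {night, weekend}) = 0.044 + 0.086 = 0.130.
P(Outcome=rework | Shift ∈ {night, weekend}) = 0.130/0.466 = 0.2790.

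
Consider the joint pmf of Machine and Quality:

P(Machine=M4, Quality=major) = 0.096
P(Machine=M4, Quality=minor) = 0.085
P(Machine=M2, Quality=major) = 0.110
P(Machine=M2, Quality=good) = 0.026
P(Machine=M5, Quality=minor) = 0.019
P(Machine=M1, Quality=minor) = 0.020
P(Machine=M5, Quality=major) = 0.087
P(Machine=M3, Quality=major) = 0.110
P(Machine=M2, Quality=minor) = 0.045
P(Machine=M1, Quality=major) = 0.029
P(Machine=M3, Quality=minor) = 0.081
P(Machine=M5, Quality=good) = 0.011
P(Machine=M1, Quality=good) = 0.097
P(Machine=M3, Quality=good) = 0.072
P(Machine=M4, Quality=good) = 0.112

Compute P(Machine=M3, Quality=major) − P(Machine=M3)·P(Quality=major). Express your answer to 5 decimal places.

-0.00362

P(Machine=M3) = 0.072 + 0.081 + 0.110 = 0.263.
P(Quality=major) = 0.029 + 0.110 + 0.110 + 0.096 + 0.087 = 0.432.
P(Machine=M3, Quality=major) − P(Machine=M3)P(Quality=major) = 0.110 − 0.263×0.432 = -0.00362.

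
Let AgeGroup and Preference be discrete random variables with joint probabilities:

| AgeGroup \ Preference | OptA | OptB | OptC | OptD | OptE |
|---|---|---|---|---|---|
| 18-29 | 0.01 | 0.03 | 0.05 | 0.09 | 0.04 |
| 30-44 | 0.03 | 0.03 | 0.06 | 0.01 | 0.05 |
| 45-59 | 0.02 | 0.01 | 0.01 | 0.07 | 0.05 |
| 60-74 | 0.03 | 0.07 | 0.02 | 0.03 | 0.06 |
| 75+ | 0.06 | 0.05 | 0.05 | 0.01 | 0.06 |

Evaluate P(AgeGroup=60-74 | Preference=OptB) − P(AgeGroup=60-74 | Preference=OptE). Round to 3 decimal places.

0.138

P(Preference=OptB) = 0.03 + 0.03 + 0.01 + 0.07 + 0.05 = 0.19; P(AgeGroup=60-74 | Preference=OptB) = 0.07/0.19 = 0.3684.
P(Preference=OptE) = 0.04 + 0.05 + 0.05 + 0.06 + 0.06 = 0.26; P(AgeGroup=60-74 | Preference=OptE) = 0.06/0.26 = 0.2308.
Difference = 0.138.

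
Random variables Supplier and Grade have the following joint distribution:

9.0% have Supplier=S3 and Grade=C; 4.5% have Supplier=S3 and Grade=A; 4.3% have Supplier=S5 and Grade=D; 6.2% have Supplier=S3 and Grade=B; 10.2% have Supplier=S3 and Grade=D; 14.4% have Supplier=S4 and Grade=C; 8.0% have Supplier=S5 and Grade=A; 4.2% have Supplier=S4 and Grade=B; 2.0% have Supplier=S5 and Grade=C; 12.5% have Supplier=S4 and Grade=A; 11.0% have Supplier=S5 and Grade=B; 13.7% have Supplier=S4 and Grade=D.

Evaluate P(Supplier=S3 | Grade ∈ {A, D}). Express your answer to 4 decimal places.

P(Grade=A) = 0.045 + 0.125 + 0.080 = 0.250.
P(Grade=D) = 0.102 + 0.137 + 0.043 = 0.282.
P(Grade ∈ {A, D}) = 0.250 + 0.282 = 0.532; P(Supplier=S3, Grade ∈ {A, D}) = 0.045 + 0.102 = 0.147.
P(Supplier=S3 | Grade ∈ {A, D}) = 0.147/0.532 = 0.2763.

0.2763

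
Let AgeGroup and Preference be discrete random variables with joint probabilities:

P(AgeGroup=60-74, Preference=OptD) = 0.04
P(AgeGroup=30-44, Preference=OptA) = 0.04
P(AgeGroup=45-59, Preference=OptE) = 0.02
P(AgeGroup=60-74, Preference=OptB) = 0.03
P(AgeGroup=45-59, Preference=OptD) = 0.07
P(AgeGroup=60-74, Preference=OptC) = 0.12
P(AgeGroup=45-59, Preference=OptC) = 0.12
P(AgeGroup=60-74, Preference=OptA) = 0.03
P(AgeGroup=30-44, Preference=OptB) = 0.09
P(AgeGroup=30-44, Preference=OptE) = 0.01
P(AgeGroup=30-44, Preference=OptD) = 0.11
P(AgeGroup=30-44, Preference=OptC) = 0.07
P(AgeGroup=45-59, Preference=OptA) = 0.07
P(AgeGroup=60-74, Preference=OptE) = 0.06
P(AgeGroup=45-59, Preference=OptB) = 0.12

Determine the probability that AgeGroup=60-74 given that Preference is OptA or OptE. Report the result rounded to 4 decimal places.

0.3913

P(Preference=OptA) = 0.04 + 0.07 + 0.03 = 0.14.
P(Preference=OptE) = 0.01 + 0.02 + 0.06 = 0.09.
P(Preference ∈ {OptA, OptE}) = 0.14 + 0.09 = 0.23; P(AgeGroup=60-74, Preference ∈ {OptA, OptE}) = 0.03 + 0.06 = 0.09.
P(AgeGroup=60-74 | Preference ∈ {OptA, OptE}) = 0.09/0.23 = 0.3913.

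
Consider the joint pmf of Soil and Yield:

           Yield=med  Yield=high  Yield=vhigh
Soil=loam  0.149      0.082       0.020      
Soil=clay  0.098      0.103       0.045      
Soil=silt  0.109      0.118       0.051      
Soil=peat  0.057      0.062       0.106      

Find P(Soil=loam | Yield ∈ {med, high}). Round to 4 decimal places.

0.2969

P(Yield=med) = 0.149 + 0.098 + 0.109 + 0.057 = 0.413.
P(Yield=high) = 0.082 + 0.103 + 0.118 + 0.062 = 0.365.
P(Yield ∈ {med, high}) = 0.413 + 0.365 = 0.778; P(Soil=loam, Yield ∈ {med, high}) = 0.149 + 0.082 = 0.231.
P(Soil=loam | Yield ∈ {med, high}) = 0.231/0.778 = 0.2969.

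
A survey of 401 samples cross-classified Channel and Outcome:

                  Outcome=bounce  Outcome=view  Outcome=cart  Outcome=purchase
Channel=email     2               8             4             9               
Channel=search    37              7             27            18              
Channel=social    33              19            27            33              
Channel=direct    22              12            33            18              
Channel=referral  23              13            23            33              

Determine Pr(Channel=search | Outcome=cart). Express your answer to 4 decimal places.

Total with Outcome=cart: 4 + 27 + 27 + 33 + 23 = 114.
P(Channel=search | Outcome=cart) = 27/114 = 0.2368.

0.2368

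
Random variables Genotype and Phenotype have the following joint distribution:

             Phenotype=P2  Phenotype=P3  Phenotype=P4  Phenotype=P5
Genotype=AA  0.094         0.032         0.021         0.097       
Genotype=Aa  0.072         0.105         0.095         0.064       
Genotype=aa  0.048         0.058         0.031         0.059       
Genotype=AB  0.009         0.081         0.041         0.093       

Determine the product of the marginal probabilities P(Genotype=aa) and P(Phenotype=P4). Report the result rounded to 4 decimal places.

P(Genotype=aa) = 0.048 + 0.058 + 0.031 + 0.059 = 0.196.
P(Phenotype=P4) = 0.021 + 0.095 + 0.031 + 0.041 = 0.188.
Product: 0.196 × 0.188 = 0.0368.

0.0368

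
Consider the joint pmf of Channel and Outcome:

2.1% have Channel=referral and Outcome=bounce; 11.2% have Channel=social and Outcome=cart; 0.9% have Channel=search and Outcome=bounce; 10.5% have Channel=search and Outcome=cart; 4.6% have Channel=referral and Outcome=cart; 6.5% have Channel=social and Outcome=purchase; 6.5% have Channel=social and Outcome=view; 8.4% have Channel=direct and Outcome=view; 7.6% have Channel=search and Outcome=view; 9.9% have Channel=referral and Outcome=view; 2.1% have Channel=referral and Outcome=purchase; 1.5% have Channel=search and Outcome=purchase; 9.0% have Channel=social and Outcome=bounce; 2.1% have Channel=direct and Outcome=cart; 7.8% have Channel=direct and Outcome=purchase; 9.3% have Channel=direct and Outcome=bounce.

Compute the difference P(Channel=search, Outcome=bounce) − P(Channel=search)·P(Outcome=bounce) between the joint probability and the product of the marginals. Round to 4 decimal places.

P(Channel=search) = 0.009 + 0.076 + 0.105 + 0.015 = 0.205.
P(Outcome=bounce) = 0.009 + 0.090 + 0.093 + 0.021 = 0.213.
P(Channel=search, Outcome=bounce) − P(Channel=search)P(Outcome=bounce) = 0.009 − 0.205×0.213 = -0.0347.

-0.0347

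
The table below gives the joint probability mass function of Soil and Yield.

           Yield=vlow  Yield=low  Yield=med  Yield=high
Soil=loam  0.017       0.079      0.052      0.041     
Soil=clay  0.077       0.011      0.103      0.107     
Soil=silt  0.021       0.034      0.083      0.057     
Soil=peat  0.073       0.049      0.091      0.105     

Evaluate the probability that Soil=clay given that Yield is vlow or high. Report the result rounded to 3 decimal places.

0.369

P(Yield=vlow) = 0.017 + 0.077 + 0.021 + 0.073 = 0.188.
P(Yield=high) = 0.041 + 0.107 + 0.057 + 0.105 = 0.310.
P(Yield ∈ {vlow, high}) = 0.188 + 0.310 = 0.498; P(Soil=clay, Yield ∈ {vlow, high}) = 0.077 + 0.107 = 0.184.
P(Soil=clay | Yield ∈ {vlow, high}) = 0.184/0.498 = 0.369.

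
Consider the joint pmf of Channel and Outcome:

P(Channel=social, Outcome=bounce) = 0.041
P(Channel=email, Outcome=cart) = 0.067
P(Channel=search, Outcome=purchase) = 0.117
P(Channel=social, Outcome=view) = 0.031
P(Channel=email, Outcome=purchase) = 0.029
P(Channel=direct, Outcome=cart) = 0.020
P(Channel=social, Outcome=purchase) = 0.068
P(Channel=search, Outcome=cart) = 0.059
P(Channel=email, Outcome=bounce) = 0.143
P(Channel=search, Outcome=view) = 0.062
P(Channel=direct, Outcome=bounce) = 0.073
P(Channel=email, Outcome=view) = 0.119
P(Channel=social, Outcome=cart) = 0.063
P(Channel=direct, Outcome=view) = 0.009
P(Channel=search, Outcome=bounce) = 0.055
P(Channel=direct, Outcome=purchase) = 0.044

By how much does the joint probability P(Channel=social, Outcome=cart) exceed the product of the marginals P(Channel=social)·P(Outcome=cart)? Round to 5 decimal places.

0.02057

P(Channel=social) = 0.041 + 0.031 + 0.063 + 0.068 = 0.203.
P(Outcome=cart) = 0.067 + 0.059 + 0.063 + 0.020 = 0.209.
P(Channel=social, Outcome=cart) − P(Channel=social)P(Outcome=cart) = 0.063 − 0.203×0.209 = 0.02057.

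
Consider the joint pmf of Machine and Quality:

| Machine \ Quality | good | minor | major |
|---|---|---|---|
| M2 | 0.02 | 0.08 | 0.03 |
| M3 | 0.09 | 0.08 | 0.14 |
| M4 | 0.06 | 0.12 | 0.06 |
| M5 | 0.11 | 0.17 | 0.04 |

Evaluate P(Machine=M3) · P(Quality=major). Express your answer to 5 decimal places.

P(Machine=M3) = 0.09 + 0.08 + 0.14 = 0.31.
P(Quality=major) = 0.03 + 0.14 + 0.06 + 0.04 = 0.27.
Product: 0.31 × 0.27 = 0.08370.

0.08370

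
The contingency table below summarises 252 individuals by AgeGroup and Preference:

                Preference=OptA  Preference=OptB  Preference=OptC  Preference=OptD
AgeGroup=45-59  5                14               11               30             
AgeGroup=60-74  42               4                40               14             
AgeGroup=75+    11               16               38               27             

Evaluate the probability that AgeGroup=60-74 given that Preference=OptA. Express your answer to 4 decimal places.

Total with Preference=OptA: 5 + 42 + 11 = 58.
P(AgeGroup=60-74 | Preference=OptA) = 42/58 = 0.7241.

0.7241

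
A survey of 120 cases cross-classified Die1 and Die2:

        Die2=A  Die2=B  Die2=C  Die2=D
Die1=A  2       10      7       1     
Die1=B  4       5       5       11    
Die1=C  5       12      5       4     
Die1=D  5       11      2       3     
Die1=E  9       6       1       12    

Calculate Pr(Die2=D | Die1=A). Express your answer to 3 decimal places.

0.050

Total with Die1=A: 2 + 10 + 7 + 1 = 20.
P(Die2=D | Die1=A) = 1/20 = 0.050.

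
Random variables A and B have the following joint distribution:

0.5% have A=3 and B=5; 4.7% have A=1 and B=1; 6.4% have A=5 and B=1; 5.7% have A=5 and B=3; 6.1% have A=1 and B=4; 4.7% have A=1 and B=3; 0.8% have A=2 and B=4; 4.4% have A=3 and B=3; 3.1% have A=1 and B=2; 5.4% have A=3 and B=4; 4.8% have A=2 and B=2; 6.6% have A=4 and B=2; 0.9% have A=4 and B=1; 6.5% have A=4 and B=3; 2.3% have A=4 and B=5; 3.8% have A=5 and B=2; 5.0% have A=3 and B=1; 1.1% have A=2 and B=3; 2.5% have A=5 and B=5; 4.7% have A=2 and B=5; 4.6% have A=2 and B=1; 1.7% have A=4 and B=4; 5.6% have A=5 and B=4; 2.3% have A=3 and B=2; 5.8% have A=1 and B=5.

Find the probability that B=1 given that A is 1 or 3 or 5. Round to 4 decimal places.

0.2439

P(A=1) = 0.047 + 0.031 + 0.047 + 0.061 + 0.058 = 0.244.
P(A=3) = 0.050 + 0.023 + 0.044 + 0.054 + 0.005 = 0.176.
P(A=5) = 0.064 + 0.038 + 0.057 + 0.056 + 0.025 = 0.240.
P(A ∈ {1, 3, 5}) = 0.244 + 0.176 + 0.240 = 0.660; P(B=1, A ∈ {1, 3, 5}) = 0.047 + 0.050 + 0.064 = 0.161.
P(B=1 | A ∈ {1, 3, 5}) = 0.161/0.660 = 0.2439.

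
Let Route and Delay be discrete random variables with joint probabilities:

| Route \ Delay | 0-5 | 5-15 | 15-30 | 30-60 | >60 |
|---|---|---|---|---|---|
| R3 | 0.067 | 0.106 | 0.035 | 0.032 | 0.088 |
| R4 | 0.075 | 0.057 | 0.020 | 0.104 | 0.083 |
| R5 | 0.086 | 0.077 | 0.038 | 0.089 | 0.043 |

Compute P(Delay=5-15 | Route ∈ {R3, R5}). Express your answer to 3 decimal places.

P(Route=R3) = 0.067 + 0.106 + 0.035 + 0.032 + 0.088 = 0.328.
P(Route=R5) = 0.086 + 0.077 + 0.038 + 0.089 + 0.043 = 0.333.
P(Route ∈ {R3, R5}) = 0.328 + 0.333 = 0.661; P(Delay=5-15, Route ∈ {R3, R5}) = 0.106 + 0.077 = 0.183.
P(Delay=5-15 | Route ∈ {R3, R5}) = 0.183/0.661 = 0.277.

0.277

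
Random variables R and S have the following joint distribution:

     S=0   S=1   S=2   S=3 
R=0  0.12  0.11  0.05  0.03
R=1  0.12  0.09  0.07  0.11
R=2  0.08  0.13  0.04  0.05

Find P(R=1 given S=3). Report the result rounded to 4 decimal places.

P(S=3) = 0.03 + 0.11 + 0.05 = 0.19.
P(R=1 | S=3) = 0.11/0.19 = 0.5789.

0.5789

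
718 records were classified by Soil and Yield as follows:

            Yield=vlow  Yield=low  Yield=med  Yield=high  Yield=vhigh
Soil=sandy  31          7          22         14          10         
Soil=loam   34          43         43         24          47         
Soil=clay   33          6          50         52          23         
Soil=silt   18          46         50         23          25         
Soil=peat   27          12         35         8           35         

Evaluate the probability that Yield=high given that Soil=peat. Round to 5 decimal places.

Total with Soil=peat: 27 + 12 + 35 + 8 + 35 = 117.
P(Yield=high | Soil=peat) = 8/117 = 0.06838.

0.06838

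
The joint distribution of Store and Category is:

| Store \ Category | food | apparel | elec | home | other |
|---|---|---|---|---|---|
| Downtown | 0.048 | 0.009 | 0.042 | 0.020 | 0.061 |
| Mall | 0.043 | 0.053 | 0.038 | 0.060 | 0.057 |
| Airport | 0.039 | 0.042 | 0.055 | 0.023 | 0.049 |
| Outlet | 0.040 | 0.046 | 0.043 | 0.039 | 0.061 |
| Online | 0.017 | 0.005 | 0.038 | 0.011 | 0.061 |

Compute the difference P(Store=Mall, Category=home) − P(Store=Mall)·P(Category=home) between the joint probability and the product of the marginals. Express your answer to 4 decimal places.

P(Store=Mall) = 0.043 + 0.053 + 0.038 + 0.060 + 0.057 = 0.251.
P(Category=home) = 0.020 + 0.060 + 0.023 + 0.039 + 0.011 = 0.153.
P(Store=Mall, Category=home) − P(Store=Mall)P(Category=home) = 0.060 − 0.251×0.153 = 0.0216.

0.0216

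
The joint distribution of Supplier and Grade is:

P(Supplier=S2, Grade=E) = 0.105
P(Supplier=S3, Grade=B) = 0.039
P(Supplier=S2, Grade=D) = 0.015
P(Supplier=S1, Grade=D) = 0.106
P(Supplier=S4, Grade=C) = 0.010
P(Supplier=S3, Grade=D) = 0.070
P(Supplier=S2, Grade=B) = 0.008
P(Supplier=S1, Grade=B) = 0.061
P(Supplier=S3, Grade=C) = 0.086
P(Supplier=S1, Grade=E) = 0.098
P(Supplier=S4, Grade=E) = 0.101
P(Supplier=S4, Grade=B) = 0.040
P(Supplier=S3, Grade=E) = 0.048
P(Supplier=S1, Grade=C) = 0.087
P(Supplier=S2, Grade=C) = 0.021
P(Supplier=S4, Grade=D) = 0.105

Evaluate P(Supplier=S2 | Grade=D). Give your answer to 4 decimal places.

0.0507

P(Grade=D) = 0.106 + 0.015 + 0.070 + 0.105 = 0.296.
P(Supplier=S2 | Grade=D) = 0.015/0.296 = 0.0507.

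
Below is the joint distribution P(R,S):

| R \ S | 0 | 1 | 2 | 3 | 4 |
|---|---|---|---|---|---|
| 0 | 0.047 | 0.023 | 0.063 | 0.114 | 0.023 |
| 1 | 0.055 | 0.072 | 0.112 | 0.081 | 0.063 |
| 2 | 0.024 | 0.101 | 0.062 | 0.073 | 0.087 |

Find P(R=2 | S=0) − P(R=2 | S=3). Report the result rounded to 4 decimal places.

P(S=0) = 0.047 + 0.055 + 0.024 = 0.126; P(R=2 | S=0) = 0.024/0.126 = 0.19048.
P(S=3) = 0.114 + 0.081 + 0.073 = 0.268; P(R=2 | S=3) = 0.073/0.268 = 0.27239.
Difference = -0.0819.

-0.0819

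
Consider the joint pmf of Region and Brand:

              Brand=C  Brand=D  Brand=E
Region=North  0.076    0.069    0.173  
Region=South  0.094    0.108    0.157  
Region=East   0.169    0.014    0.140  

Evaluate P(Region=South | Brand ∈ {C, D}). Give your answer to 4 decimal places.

P(Brand=C) = 0.076 + 0.094 + 0.169 = 0.339.
P(Brand=D) = 0.069 + 0.108 + 0.014 = 0.191.
P(Brand ∈ {C, D}) = 0.339 + 0.191 = 0.530; P(Region=South, Brand ∈ {C, D}) = 0.094 + 0.108 = 0.202.
P(Region=South | Brand ∈ {C, D}) = 0.202/0.530 = 0.3811.

0.3811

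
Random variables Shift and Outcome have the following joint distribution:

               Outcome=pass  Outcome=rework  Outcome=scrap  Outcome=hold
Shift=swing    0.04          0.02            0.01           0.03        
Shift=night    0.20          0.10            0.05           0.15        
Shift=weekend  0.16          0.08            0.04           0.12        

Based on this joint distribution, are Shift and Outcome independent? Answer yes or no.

yes

Every cell satisfies P(Shift,Outcome) = P(Shift)·P(Outcome). For instance P(Shift=swing) = 0.10, P(Outcome=scrap) = 0.10, and 0.10×0.10 = 0.01 matches the joint entry. So Shift and Outcome are independent.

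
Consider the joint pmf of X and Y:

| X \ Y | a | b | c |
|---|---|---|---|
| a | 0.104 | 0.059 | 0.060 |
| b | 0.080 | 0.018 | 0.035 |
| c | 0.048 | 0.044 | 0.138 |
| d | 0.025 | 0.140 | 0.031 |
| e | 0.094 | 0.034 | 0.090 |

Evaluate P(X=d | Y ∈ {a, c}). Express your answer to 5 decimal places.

0.07943

P(Y=a) = 0.104 + 0.080 + 0.048 + 0.025 + 0.094 = 0.351.
P(Y=c) = 0.060 + 0.035 + 0.138 + 0.031 + 0.090 = 0.354.
P(Y ∈ {a, c}) = 0.351 + 0.354 = 0.705; P(X=d, Y ∈ {a, c}) = 0.025 + 0.031 = 0.056.
P(X=d | Y ∈ {a, c}) = 0.056/0.705 = 0.07943.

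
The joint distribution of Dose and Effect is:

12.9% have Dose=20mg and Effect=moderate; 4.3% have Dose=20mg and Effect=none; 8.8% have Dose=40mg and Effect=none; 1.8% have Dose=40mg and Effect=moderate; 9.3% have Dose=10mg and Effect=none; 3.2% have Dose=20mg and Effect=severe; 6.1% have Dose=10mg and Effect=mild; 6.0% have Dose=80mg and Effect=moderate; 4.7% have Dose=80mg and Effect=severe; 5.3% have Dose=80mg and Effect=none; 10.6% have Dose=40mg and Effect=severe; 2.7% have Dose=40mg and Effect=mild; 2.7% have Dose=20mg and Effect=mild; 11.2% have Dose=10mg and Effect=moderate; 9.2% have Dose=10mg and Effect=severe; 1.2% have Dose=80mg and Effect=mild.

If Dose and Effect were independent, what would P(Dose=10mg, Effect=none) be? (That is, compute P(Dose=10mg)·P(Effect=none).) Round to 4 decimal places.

0.0992

P(Dose=10mg) = 0.093 + 0.061 + 0.112 + 0.092 = 0.358.
P(Effect=none) = 0.093 + 0.043 + 0.088 + 0.053 = 0.277.
Product: 0.358 × 0.277 = 0.0992.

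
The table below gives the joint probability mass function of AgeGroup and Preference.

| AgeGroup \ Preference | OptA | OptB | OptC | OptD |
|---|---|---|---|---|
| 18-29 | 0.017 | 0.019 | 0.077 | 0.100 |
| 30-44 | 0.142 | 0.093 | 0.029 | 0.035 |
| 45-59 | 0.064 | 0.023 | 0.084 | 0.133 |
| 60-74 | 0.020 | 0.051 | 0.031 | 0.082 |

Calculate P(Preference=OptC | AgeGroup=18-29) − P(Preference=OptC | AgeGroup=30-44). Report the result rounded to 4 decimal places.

0.2645

P(AgeGroup=18-29) = 0.017 + 0.019 + 0.077 + 0.100 = 0.213; P(Preference=OptC | AgeGroup=18-29) = 0.077/0.213 = 0.36150.
P(AgeGroup=30-44) = 0.142 + 0.093 + 0.029 + 0.035 = 0.299; P(Preference=OptC | AgeGroup=30-44) = 0.029/0.299 = 0.09699.
Difference = 0.2645.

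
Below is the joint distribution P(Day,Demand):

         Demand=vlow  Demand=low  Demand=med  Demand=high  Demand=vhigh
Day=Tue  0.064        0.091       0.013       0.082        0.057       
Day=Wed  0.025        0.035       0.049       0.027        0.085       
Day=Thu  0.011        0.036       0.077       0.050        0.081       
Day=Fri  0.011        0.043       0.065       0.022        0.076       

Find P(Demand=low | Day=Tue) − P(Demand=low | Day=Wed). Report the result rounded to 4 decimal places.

P(Day=Tue) = 0.064 + 0.091 + 0.013 + 0.082 + 0.057 = 0.307; P(Demand=low | Day=Tue) = 0.091/0.307 = 0.29642.
P(Day=Wed) = 0.025 + 0.035 + 0.049 + 0.027 + 0.085 = 0.221; P(Demand=low | Day=Wed) = 0.035/0.221 = 0.15837.
Difference = 0.1380.

0.1380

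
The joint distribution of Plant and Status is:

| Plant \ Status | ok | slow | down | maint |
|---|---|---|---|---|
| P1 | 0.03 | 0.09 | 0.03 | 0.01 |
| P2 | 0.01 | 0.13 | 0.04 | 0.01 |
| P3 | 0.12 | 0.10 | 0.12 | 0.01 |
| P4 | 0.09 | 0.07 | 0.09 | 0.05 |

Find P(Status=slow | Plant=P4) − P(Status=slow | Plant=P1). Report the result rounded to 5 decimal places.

P(Plant=P4) = 0.09 + 0.07 + 0.09 + 0.05 = 0.30; P(Status=slow | Plant=P4) = 0.07/0.30 = 0.233333.
P(Plant=P1) = 0.03 + 0.09 + 0.03 + 0.01 = 0.16; P(Status=slow | Plant=P1) = 0.09/0.16 = 0.562500.
Difference = -0.32917.

-0.32917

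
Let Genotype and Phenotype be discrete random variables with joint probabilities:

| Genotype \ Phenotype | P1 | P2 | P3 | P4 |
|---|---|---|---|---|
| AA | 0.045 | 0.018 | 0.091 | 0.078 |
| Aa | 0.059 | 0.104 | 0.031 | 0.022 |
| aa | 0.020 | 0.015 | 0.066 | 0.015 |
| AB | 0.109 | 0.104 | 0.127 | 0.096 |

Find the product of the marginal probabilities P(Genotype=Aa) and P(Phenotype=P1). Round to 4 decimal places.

P(Genotype=Aa) = 0.059 + 0.104 + 0.031 + 0.022 = 0.216.
P(Phenotype=P1) = 0.045 + 0.059 + 0.020 + 0.109 = 0.233.
Product: 0.216 × 0.233 = 0.0503.

0.0503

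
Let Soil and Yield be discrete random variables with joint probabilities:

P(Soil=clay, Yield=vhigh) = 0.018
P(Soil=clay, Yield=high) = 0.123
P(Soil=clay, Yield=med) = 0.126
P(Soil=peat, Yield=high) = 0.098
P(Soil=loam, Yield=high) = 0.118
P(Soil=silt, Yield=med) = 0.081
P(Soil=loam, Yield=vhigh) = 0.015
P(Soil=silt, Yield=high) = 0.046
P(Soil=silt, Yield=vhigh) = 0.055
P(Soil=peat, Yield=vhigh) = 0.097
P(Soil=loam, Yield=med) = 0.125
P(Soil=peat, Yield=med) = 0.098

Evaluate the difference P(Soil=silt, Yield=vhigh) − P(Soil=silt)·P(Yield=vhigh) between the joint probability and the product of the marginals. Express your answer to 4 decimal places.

0.0213

P(Soil=silt) = 0.081 + 0.046 + 0.055 = 0.182.
P(Yield=vhigh) = 0.015 + 0.018 + 0.055 + 0.097 = 0.185.
P(Soil=silt, Yield=vhigh) − P(Soil=silt)P(Yield=vhigh) = 0.055 − 0.182×0.185 = 0.0213.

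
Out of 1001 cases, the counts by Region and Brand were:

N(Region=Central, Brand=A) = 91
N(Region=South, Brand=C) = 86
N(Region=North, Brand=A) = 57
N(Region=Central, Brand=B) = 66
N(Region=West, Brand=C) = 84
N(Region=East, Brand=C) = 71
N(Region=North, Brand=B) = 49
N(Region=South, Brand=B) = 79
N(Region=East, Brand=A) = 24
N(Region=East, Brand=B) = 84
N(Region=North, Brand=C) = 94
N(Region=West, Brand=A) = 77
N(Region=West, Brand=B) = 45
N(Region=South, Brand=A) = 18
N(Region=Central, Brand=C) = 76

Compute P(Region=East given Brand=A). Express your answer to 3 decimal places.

Total with Brand=A: 57 + 18 + 24 + 77 + 91 = 267.
P(Region=East | Brand=A) = 24/267 = 0.090.

0.090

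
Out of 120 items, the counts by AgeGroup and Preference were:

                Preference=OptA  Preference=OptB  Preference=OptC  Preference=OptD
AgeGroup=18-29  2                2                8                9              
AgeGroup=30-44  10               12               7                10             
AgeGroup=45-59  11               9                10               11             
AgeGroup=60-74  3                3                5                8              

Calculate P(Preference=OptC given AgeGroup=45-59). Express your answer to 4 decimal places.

Total with AgeGroup=45-59: 11 + 9 + 10 + 11 = 41.
P(Preference=OptC | AgeGroup=45-59) = 10/41 = 0.2439.

0.2439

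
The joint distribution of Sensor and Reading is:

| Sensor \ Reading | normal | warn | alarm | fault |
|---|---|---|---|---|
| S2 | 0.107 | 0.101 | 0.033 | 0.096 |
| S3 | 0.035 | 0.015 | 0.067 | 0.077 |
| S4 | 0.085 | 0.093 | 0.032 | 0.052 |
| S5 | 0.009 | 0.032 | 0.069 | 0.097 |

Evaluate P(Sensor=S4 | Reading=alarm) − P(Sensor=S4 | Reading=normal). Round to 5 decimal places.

-0.20097

P(Reading=alarm) = 0.033 + 0.067 + 0.032 + 0.069 = 0.201; P(Sensor=S4 | Reading=alarm) = 0.032/0.201 = 0.159204.
P(Reading=normal) = 0.107 + 0.035 + 0.085 + 0.009 = 0.236; P(Sensor=S4 | Reading=normal) = 0.085/0.236 = 0.360169.
Difference = -0.20097.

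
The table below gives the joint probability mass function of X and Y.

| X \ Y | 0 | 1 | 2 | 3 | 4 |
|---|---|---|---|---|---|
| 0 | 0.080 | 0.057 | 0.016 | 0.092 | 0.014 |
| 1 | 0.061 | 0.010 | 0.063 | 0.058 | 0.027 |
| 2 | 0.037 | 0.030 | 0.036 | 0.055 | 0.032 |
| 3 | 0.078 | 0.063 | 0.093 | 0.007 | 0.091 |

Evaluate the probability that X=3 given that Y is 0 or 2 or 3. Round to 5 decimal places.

P(Y=0) = 0.080 + 0.061 + 0.037 + 0.078 = 0.256.
P(Y=2) = 0.016 + 0.063 + 0.036 + 0.093 = 0.208.
P(Y=3) = 0.092 + 0.058 + 0.055 + 0.007 = 0.212.
P(Y ∈ {0, 2, 3}) = 0.256 + 0.208 + 0.212 = 0.676; P(X=3, Y ∈ {0, 2, 3}) = 0.078 + 0.093 + 0.007 = 0.178.
P(X=3 | Y ∈ {0, 2, 3}) = 0.178/0.676 = 0.26331.

0.26331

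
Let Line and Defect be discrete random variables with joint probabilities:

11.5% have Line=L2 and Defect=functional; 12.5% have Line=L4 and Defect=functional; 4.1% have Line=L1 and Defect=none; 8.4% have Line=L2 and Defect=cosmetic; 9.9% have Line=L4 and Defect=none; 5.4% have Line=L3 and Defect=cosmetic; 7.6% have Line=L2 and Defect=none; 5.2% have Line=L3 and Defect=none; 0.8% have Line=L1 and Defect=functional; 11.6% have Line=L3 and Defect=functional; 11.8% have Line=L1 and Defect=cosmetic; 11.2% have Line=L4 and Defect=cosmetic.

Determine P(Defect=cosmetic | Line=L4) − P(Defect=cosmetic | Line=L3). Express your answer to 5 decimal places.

P(Line=L4) = 0.099 + 0.112 + 0.125 = 0.336; P(Defect=cosmetic | Line=L4) = 0.112/0.336 = 0.333333.
P(Line=L3) = 0.052 + 0.054 + 0.116 = 0.222; P(Defect=cosmetic | Line=L3) = 0.054/0.222 = 0.243243.
Difference = 0.09009.

0.09009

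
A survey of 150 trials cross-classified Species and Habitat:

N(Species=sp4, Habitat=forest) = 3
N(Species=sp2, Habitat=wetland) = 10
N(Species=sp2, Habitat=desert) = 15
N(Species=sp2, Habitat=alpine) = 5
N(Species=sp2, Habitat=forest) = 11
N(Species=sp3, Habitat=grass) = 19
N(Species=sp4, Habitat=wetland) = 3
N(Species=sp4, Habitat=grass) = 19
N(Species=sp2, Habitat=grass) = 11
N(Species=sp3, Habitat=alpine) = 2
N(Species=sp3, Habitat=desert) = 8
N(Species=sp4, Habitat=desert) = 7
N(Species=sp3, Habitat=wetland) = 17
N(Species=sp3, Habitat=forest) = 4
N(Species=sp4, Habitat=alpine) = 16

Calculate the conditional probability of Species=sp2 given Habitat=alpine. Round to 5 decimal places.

Total with Habitat=alpine: 5 + 2 + 16 = 23.
P(Species=sp2 | Habitat=alpine) = 5/23 = 0.21739.

0.21739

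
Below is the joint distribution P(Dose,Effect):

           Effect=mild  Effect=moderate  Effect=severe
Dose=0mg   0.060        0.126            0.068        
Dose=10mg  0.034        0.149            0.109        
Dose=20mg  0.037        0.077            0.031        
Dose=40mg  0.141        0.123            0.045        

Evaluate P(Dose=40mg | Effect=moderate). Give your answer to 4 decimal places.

0.2589

P(Effect=moderate) = 0.126 + 0.149 + 0.077 + 0.123 = 0.475.
P(Dose=40mg | Effect=moderate) = 0.123/0.475 = 0.2589.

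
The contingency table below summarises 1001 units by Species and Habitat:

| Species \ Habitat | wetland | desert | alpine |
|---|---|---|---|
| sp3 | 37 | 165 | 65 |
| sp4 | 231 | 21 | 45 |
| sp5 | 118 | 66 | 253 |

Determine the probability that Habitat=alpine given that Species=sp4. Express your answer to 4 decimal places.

Total with Species=sp4: 231 + 21 + 45 = 297.
P(Habitat=alpine | Species=sp4) = 45/297 = 0.1515.

0.1515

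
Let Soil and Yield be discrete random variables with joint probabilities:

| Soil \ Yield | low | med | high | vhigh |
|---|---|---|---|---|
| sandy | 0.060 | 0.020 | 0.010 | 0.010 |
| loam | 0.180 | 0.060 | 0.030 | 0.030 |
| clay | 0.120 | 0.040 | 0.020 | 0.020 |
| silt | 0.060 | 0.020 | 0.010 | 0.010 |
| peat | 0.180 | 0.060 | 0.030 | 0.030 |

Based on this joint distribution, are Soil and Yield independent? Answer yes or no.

Every cell satisfies P(Soil,Yield) = P(Soil)·P(Yield). For instance P(Soil=clay) = 0.200, P(Yield=vhigh) = 0.100, and 0.200×0.100 = 0.020 matches the joint entry. So Soil and Yield are independent.

yes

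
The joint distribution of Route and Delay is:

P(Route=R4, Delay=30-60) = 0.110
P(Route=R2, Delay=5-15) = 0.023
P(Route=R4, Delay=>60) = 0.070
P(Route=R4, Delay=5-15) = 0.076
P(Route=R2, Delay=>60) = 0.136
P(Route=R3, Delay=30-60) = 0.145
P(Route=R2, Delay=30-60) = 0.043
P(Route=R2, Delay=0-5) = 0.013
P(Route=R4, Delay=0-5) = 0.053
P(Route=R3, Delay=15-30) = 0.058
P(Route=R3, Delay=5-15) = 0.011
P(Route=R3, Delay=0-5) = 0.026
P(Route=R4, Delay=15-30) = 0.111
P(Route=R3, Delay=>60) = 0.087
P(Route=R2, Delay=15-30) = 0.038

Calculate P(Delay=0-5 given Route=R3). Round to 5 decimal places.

P(Route=R3) = 0.026 + 0.011 + 0.058 + 0.145 + 0.087 = 0.327.
P(Delay=0-5 | Route=R3) = 0.026/0.327 = 0.07951.

0.07951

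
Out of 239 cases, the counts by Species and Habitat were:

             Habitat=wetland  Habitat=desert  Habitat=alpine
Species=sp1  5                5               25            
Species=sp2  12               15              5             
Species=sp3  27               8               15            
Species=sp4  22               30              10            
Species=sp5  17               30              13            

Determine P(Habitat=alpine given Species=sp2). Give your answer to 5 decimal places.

Total with Species=sp2: 12 + 15 + 5 = 32.
P(Habitat=alpine | Species=sp2) = 5/32 = 0.15625.

0.15625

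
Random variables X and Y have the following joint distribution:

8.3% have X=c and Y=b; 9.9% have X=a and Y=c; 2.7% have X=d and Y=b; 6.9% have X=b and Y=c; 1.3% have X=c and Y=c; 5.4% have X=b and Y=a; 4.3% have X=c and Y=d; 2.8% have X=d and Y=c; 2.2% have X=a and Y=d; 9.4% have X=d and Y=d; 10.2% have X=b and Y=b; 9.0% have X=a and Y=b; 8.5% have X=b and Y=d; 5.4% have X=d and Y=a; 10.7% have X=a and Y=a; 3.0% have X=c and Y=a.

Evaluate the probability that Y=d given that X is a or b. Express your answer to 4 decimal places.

0.1704

P(X=a) = 0.107 + 0.090 + 0.099 + 0.022 = 0.318.
P(X=b) = 0.054 + 0.102 + 0.069 + 0.085 = 0.310.
P(X ∈ {a, b}) = 0.318 + 0.310 = 0.628; P(Y=d, X ∈ {a, b}) = 0.022 + 0.085 = 0.107.
P(Y=d | X ∈ {a, b}) = 0.107/0.628 = 0.1704.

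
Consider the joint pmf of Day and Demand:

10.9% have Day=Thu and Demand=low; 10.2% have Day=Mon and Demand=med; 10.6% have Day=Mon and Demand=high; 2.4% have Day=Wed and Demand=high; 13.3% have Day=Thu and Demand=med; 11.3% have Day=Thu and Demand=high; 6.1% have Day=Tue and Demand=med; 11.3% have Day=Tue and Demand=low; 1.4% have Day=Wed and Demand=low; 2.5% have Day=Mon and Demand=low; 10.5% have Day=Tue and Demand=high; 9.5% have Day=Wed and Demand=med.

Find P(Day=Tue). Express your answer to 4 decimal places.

P(Day=Tue) = 0.113 + 0.061 + 0.105 = 0.279.

0.2790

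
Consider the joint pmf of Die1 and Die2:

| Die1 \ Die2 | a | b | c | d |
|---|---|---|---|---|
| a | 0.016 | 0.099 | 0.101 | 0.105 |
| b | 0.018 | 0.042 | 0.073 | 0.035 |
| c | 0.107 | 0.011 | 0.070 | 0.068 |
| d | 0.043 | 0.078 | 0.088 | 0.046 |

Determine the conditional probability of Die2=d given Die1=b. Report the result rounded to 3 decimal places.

P(Die1=b) = 0.018 + 0.042 + 0.073 + 0.035 = 0.168.
P(Die2=d | Die1=b) = 0.035/0.168 = 0.208.

0.208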